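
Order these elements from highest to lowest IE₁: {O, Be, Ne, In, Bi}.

IE₁ increases left→right with effective nuclear charge and decreases top→bottom as the valence shell moves farther out.
These span different periods and groups, so the two trends combine.
Bi > In: the two effects oppose for this pair; the across-period effect wins (703 vs 558 kJ/mol).
Be > Bi: the two effects oppose for this pair; the down-group effect wins (900 vs 703 kJ/mol).
O > Be: both are in period 2; the period trend gives O the larger value.
Ne > O: Ne lies to the right of O in period 2, so the across-period effect alone puts Ne higher.
For reference (kJ/mol): Be 900, O 1314, Ne 2081, In 558, Bi 703.
So from highest to lowest: Ne > O > Be > Bi > In.

Ne, O, Be, Bi, In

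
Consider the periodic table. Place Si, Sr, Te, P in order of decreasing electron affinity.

Te, Si, P, Sr

Si is in period 3, group 14; P is in period 3, group 15; Sr is in period 5, group 2; Te is in period 5, group 16.
Atoms with high Z_eff and room in the valence shell (especially the halogens) have the most exothermic electron affinities.
Here both period and group differ, so the two effects have to be weighed against each other.
P > Sr: relative to Sr, both the across-period and down-group shifts push P's electron affinity up.
Si > P: this pair runs against the simple trend — see the exception note.
Te > Si: the two effects oppose for this pair; the across-period effect wins (190 vs 134 kJ/mol).
Note the exception: Si has a higher electron affinity than P, contrary to the simple trend — adding an electron to P's half-filled 3p³ is unfavourable, so Si (3p²) has the more exothermic EA.
Approximate values (kJ/mol): Si 134, P 72, Sr 5, Te 190.
So from highest to lowest: Te > Si > P > Sr.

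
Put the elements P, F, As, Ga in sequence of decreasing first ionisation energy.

F > P > As > Ga

F is in period 2, group 17; P is in period 3, group 15; Ga is in period 4, group 13; As is in period 4, group 15.
Removing the outermost electron gets harder across a period and easier down a group.
Neither a single period nor a single group — weigh both effects.
As > Ga: both are in period 4; the period trend gives As the larger value.
P > As: they share group 15; the group trend gives P the larger value.
F > P: relative to P, both the across-period and down-group shifts push F's first ionization energy up.
Approximate values (kJ/mol): F 1681, P 1012, Ga 579, As 947.
So from highest to lowest: F > P > As > Ga.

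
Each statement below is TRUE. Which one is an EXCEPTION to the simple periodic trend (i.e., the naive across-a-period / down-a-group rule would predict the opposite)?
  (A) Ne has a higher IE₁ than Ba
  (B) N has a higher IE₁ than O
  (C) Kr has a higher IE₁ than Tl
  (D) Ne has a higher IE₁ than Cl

The general trend: IE₁ increases across a period and decreases down a group.
(A) Ne (period 2, group 18) vs Ba (period 6, group 2): the stated order agrees with the simple trend.
(B) N (period 2, group 15) vs O (period 2, group 16): the stated order contradicts the simple trend.
(C) Kr (period 4, group 18) vs Tl (period 6, group 13): the stated order agrees with the simple trend.
(D) Ne (period 2, group 18) vs Cl (period 3, group 17): the stated order agrees with the simple trend.
The exception is (B): pairing an electron in O's 2p⁴ costs repulsion energy, so O ionizes more easily than half-filled N (2p³).

(B)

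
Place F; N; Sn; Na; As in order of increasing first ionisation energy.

Na, Sn, As, N, F

IE₁ increases left→right with effective nuclear charge and decreases top→bottom as the valence shell moves farther out.
These span different periods and groups, so the two trends combine.
Sn > Na: the two effects oppose for this pair; the across-period effect wins (709 vs 496 kJ/mol).
As > Sn: both effects reinforce here, so As is clearly the higher of the two.
N > As: they share group 15; the group trend gives N the larger value.
F > N: F lies to the right of N in period 2, so the across-period effect alone puts F higher.
Approximate values (kJ/mol): N 1402, F 1681, Na 496, As 947, Sn 709.
So from lowest to highest: Na < Sn < As < N < F.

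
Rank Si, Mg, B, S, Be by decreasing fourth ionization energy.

B > Be > Mg > S > Si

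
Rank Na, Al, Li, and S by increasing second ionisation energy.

The second ionization energy removes an electron from the +1 ion. For each element: Na⁺ is the bare [Ne] core; Al⁺ still has 2 valence electrons; Li⁺ is the bare [He] core; S⁺ still has 5 valence electrons.
Breaking into a closed-shell core is much more expensive than removing a leftover valence electron — Na and Li have the largest IE_2 here.
Valence configurations: Al⁺ [Ne]3s², S⁺ [Ne]3s²3p³.
Approximate IE_2 values (kJ/mol): Na 4562, Al 1817, Li 7298, S 2252.
So the second ionization energies run Al < S < Na < Li.

Al < S < Na < Li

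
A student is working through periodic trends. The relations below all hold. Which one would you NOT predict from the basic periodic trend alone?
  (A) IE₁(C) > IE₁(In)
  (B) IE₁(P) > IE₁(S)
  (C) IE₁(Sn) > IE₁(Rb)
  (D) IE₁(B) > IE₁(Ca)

The general trend: first ionization energy increases across a period and decreases down a group.
(A) C (period 2, group 14) vs In (period 5, group 13): the stated order agrees with the simple trend.
(B) P (period 3, group 15) vs S (period 3, group 16): the stated order contradicts the simple trend.
(C) Sn (period 5, group 14) vs Rb (period 5, group 1): the stated order agrees with the simple trend.
(D) B (period 2, group 13) vs Ca (period 4, group 2): the stated order agrees with the simple trend.
The exception is (B): S (3p⁴) ionizes more easily than half-filled P (3p³) because the paired 3p electron in S is pushed out by e⁻–e⁻ repulsion.

(B)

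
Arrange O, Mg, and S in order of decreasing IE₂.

IE_2 is the cost of taking one more electron from the +1 cation: O⁺ still has 5 valence electrons; Mg⁺ still has 1 valence electron; S⁺ still has 5 valence electrons.
All are still removing valence electrons, so compare the +1 ions as you would atoms: IE_2 generally rises across a period (higher Z_eff) and falls down a group (larger shell), subject to the usual subshell exceptions.
Valence configurations: O⁺ [He]2s²2p³, Mg⁺ [Ne]3s¹, S⁺ [Ne]3s²3p³.
The numbers (kJ/mol): O 3388, Mg 1451, S 2252.
So the second ionization energies run Mg < S < O.

O, S, Mg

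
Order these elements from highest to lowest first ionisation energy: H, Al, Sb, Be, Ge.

H > Be > Sb > Ge > Al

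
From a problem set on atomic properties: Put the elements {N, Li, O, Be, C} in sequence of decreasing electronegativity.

O > N > C > Be > Li

EN rises left→right (higher Z_eff, smaller atoms) and falls top→bottom (larger, more shielded atoms).
All lie in period 2, so electronegativity increases left to right.
So from highest to lowest: O > N > C > Be > Li.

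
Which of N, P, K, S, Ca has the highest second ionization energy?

K

IE_2 is the cost of taking one more electron from the +1 cation: N⁺ still has 4 valence electrons; P⁺ still has 4 valence electrons; K⁺ is the bare [Ar] core; S⁺ still has 5 valence electrons; Ca⁺ still has 1 valence electron.
Pulling an electron out of a noble-gas core costs far more than removing a remaining valence electron, so K sits at the high end of IE_2.
Valence configurations: N⁺ [He]2s²2p², P⁺ [Ne]3s²3p², S⁺ [Ne]3s²3p³, Ca⁺ [Ar]4s¹.
Tabulated IE_2 (kJ/mol): N 2856, P 1907, K 3052, S 2252, Ca 1145.
Putting it together, IE_2: Ca < P < S < N < K.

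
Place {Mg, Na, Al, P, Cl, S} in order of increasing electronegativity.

Na is in period 3, group 1; Mg is in period 3, group 2; Al is in period 3, group 13; P is in period 3, group 15; S is in period 3, group 16; Cl is in period 3, group 17.
Atoms toward the upper right of the periodic table pull bonding electrons most strongly.
All lie in period 3, so electronegativity increases left to right.
So from lowest to highest: Na < Mg < Al < P < S < Cl.

Na < Mg < Al < P < S < Cl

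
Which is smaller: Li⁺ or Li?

Li⁺

Forming Li⁺ removes 1 electron from Li. Fewer electrons for the same nuclear charge means less shielding and a higher Z_eff on the remaining electrons, and for main-group metals the entire outer shell is lost.
A cation is smaller than its parent atom: Li⁺ < Li.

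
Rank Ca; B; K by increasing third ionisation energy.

B < K < Ca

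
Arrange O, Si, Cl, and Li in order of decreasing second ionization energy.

Consider each +1 ion: O⁺ still has 5 valence electrons; Si⁺ still has 3 valence electrons; Cl⁺ still has 6 valence electrons; Li⁺ is the bare [He] core.
Pulling an electron out of a noble-gas core costs far more than removing a remaining valence electron, so Li sits at the high end of IE_2.
Valence configurations: O⁺ [He]2s²2p³, Si⁺ [Ne]3s²3p¹, Cl⁺ [Ne]3s²3p⁴.
Tabulated IE_2 (kJ/mol): O 3388, Si 1577, Cl 2298, Li 7298.
Putting it together, IE_2: Si < Cl < O < Li.

Li > O > Cl > Si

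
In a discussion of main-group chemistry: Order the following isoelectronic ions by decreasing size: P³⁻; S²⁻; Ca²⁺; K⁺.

P³⁻, S²⁻, K⁺, Ca²⁺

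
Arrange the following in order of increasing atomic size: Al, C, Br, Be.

C < Be < Br < Al

Be is in period 2, group 2; C is in period 2, group 14; Al is in period 3, group 13; Br is in period 4, group 17.
Moving right in a period, electrons are added to the same shell under a stronger nuclear pull, so atoms get smaller; moving down, a new shell is opened and atoms get larger.
These span different periods and groups, so the two trends combine.
Be > C: both are in period 2; the period trend gives Be the larger value.
Br > Be: period and group pull opposite ways; the down-group shift dominates (114 vs 102 pm).
Al > Br: period and group pull opposite ways; the across-period shift dominates (126 vs 114 pm).
Approximate values (pm): Be 102, C 75, Al 126, Br 114.
So from smallest to largest: C < Be < Br < Al.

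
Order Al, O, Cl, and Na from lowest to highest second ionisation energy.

Al < Cl < O < Na

The second ionization energy removes an electron from the +1 ion. For each element: Al⁺ still has 2 valence electrons; O⁺ still has 5 valence electrons; Cl⁺ still has 6 valence electrons; Na⁺ is the bare [Ne] core.
Core electrons are held far more tightly than valence electrons, so Na tops the IE_2 order.
Valence configurations: Al⁺ [Ne]3s², O⁺ [He]2s²2p³, Cl⁺ [Ne]3s²3p⁴.
Approximate IE_2 values (kJ/mol): Al 1817, O 3388, Cl 2298, Na 4562.
Overall IE_2 order: Al < Cl < O < Na.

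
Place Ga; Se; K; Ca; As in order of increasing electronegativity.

K < Ca < Ga < As < Se

EN rises left→right (higher Z_eff, smaller atoms) and falls top→bottom (larger, more shielded atoms).
All lie in period 4, so electronegativity increases left to right.
So from lowest to highest: K < Ca < Ga < As < Se.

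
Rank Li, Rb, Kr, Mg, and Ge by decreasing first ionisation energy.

Across a period the outer electron is held more tightly (higher IE₁); down a group it sits in a higher shell, more shielded, and comes off more easily.
Here both period and group differ, so the two effects have to be weighed against each other.
Li > Rb: Li sits above Rb in group 1, so the down-group effect alone puts Li higher.
Mg > Li: the two effects oppose for this pair; the across-period effect wins (738 vs 520 kJ/mol).
Ge > Mg: period and group pull opposite ways; the across-period shift dominates (762 vs 738 kJ/mol).
Kr > Ge: Kr lies to the right of Ge in period 4, so the across-period effect alone puts Kr higher.
Approximate values (kJ/mol): Li 520, Mg 738, Ge 762, Kr 1351, Rb 403.
So from highest to lowest: Kr > Ge > Mg > Li > Rb.

Kr > Ge > Mg > Li > Rb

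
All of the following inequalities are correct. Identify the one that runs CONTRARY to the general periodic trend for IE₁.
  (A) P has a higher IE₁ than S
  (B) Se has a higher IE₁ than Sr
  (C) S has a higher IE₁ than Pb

(A)

The general trend: IE₁ increases across a period and decreases down a group.
(A) P (period 3, group 15) vs S (period 3, group 16): the stated order contradicts the simple trend.
(B) Se (period 4, group 16) vs Sr (period 5, group 2): the stated order agrees with the simple trend.
(C) S (period 3, group 16) vs Pb (period 6, group 14): the stated order agrees with the simple trend.
The exception is (A): S (3p⁴) ionizes more easily than half-filled P (3p³) because the paired 3p electron in S is pushed out by e⁻–e⁻ repulsion.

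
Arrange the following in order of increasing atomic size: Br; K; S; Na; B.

B is in period 2, group 13; Na is in period 3, group 1; S is in period 3, group 16; K is in period 4, group 1; Br is in period 4, group 17.
Atomic radius shrinks across a period as nuclear charge pulls the same shell inward, and grows down a group as new shells are added.
Here both period and group differ, so the two effects have to be weighed against each other.
S > B: period and group pull opposite ways; the down-group shift dominates (103 vs 85 pm).
Br > S: the two effects oppose for this pair; the down-group effect wins (114 vs 103 pm).
Na > Br: the two effects oppose for this pair; the across-period effect wins (155 vs 114 pm).
K > Na: K sits below Na in group 1, so the down-group effect alone puts K larger.
Tabulated atomic radius (pm): B 85, Na 155, S 103, K 196, Br 114.
So from smallest to largest: B < S < Br < Na < K.

B, S, Br, Na, K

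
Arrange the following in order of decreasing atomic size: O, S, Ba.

Ba > S > O

O is in period 2, group 16; S is in period 3, group 16; Ba is in period 6, group 2.
Radius decreases left→right (rising Z_eff, same n) and increases top→bottom (higher n).
Neither a single period nor a single group — weigh both effects.
S > O: they share group 16; the group trend gives S the larger value.
Ba > S: relative to S, both the across-period and down-group shifts push Ba's atomic radius up.
Approximate values (pm): O 63, S 103, Ba 196.
So from largest to smallest: Ba > S > O.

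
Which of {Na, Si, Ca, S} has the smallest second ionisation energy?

IE_2 is the cost of taking one more electron from the +1 cation: Na⁺ is the bare [Ne] core; Si⁺ still has 3 valence electrons; Ca⁺ still has 1 valence electron; S⁺ still has 5 valence electrons.
Pulling an electron out of a noble-gas core costs far more than removing a remaining valence electron, so Na sits at the high end of IE_2.
Valence configurations: Si⁺ [Ne]3s²3p¹, Ca⁺ [Ar]4s¹, S⁺ [Ne]3s²3p³.
Tabulated IE_2 (kJ/mol): Na 4562, Si 1577, Ca 1145, S 2252.
Hence IE_2: Ca < Si < S < Na.

Ca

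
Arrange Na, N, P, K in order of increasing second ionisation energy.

The second ionization energy removes an electron from the +1 ion. For each element: Na⁺ is the bare [Ne] core; N⁺ still has 4 valence electrons; P⁺ still has 4 valence electrons; K⁺ is the bare [Ar] core.
Breaking into a closed-shell core is much more expensive than removing a leftover valence electron — K and Na have the largest IE_2 here.
Valence configurations: N⁺ [He]2s²2p², P⁺ [Ne]3s²3p².
The numbers (kJ/mol): Na 4562, N 2856, P 1907, K 3052.
Putting it together, IE_2: P < N < K < Na.

P < N < K < Na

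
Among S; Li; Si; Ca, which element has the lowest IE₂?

The second ionization energy removes an electron from the +1 ion. For each element: S⁺ still has 5 valence electrons; Li⁺ is the bare [He] core; Si⁺ still has 3 valence electrons; Ca⁺ still has 1 valence electron.
Core electrons are held far more tightly than valence electrons, so Li tops the IE_2 order.
Valence configurations: S⁺ [Ne]3s²3p³, Si⁺ [Ne]3s²3p¹, Ca⁺ [Ar]4s¹.
Tabulated IE_2 (kJ/mol): S 2252, Li 7298, Si 1577, Ca 1145.
Putting it together, IE_2: Ca < Si < S < Li.

Ca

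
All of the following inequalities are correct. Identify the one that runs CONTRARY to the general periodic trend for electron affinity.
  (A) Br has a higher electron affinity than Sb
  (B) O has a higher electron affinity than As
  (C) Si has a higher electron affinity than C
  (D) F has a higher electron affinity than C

(C)

The general trend: electron affinity increases across a period and decreases down a group.
(A) Br (period 4, group 17) vs Sb (period 5, group 15): the stated order agrees with the simple trend.
(B) O (period 2, group 16) vs As (period 4, group 15): the stated order agrees with the simple trend.
(C) Si (period 3, group 14) vs C (period 2, group 14): the stated order contradicts the simple trend.
(D) F (period 2, group 17) vs C (period 2, group 14): the stated order agrees with the simple trend.
The exception is (C): Si's larger, more diffuse 3p orbitals accept an added electron slightly more readily than C's compact 2p.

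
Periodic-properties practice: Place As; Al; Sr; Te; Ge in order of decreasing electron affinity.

Al is in period 3, group 13; Ge is in period 4, group 14; As is in period 4, group 15; Sr is in period 5, group 2; Te is in period 5, group 16.
Electron affinity generally becomes more exothermic across a period toward the halogens and less exothermic down a group.
Here both period and group differ, so the two effects have to be weighed against each other.
Al > Sr: both effects reinforce here, so Al is clearly the higher of the two.
As > Al: period and group pull opposite ways; the across-period shift dominates (78 vs 42 kJ/mol).
Ge > As: this pair runs against the simple trend — see the exception note.
Te > Ge: period and group pull opposite ways; the across-period shift dominates (190 vs 119 kJ/mol).
Note the exception: Ge has a higher electron affinity than As, contrary to the simple trend — adding an electron to As's half-filled 4p³ is unfavourable, so Ge (4p²) has the more exothermic EA.
For reference (kJ/mol): Al 42, Ge 119, As 78, Sr 5, Te 190.
So from highest to lowest: Te > Ge > As > Al > Sr.

Te, Ge, As, Al, Sr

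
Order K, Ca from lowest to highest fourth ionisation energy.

K, Ca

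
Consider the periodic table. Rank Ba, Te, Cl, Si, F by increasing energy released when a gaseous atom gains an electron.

F is in period 2, group 17; Si is in period 3, group 14; Cl is in period 3, group 17; Te is in period 5, group 16; Ba is in period 6, group 2.
Atoms with high Z_eff and room in the valence shell (especially the halogens) have the most exothermic electron affinities.
Neither a single period nor a single group — weigh both effects.
Si > Ba: relative to Ba, both the across-period and down-group shifts push Si's electron affinity up.
Te > Si: period and group pull opposite ways; the across-period shift dominates (190 vs 134 kJ/mol).
F > Te: both effects reinforce here, so F is clearly the higher of the two.
Cl > F: this pair runs against the simple trend — see the exception note.
Note the exception: Cl has a higher electron affinity than F, contrary to the simple trend — F's small 2p subshell makes the incoming electron feel strong e⁻–e⁻ repulsion, so Cl actually releases more energy on gaining an electron.
Tabulated electron affinity (kJ/mol): F 328, Si 134, Cl 349, Te 190, Ba 14.
So from lowest to highest: Ba < Si < Te < F < Cl.

Ba < Si < Te < F < Cl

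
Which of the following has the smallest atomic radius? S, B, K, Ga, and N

N

B is in period 2, group 13; N is in period 2, group 15; S is in period 3, group 16; K is in period 4, group 1; Ga is in period 4, group 13.
Across a period the added protons contract the valence shell; down a group each new principal shell makes the atom larger.
These span different periods and groups, so the two trends combine.
B > N: both are in period 2; the period trend gives B the larger value.
S > B: the two effects oppose for this pair; the down-group effect wins (103 vs 85 pm).
Ga > S: both effects reinforce here, so Ga is clearly the larger of the two.
K > Ga: both are in period 4; the period trend gives K the larger value.
For reference (pm): B 85, N 71, S 103, K 196, Ga 124.
The smallest atomic radius among these belongs to N.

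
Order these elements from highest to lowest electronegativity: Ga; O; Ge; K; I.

Atoms toward the upper right of the periodic table pull bonding electrons most strongly.
Neither a single period nor a single group — weigh both effects.
Ga > K: Ga lies to the right of K in period 4, so the across-period effect alone puts Ga higher.
Ge > Ga: Ge lies to the right of Ga in period 4, so the across-period effect alone puts Ge higher.
I > Ge: period and group pull opposite ways; the across-period shift dominates (2.66 vs 2.01).
O > I: period and group pull opposite ways; the down-group shift dominates (3.44 vs 2.66).
Tabulated electronegativity (Pauling): O 3.44, K 0.82, Ga 1.81, Ge 2.01, I 2.66.
So from highest to lowest: O > I > Ge > Ga > K.

O > I > Ge > Ga > K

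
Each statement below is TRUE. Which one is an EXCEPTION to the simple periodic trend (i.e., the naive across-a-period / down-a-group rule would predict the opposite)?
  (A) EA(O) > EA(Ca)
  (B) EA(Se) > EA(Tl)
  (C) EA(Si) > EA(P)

The general trend: electron affinity increases across a period and decreases down a group.
(A) O (period 2, group 16) vs Ca (period 4, group 2): the stated order agrees with the simple trend.
(B) Se (period 4, group 16) vs Tl (period 6, group 13): the stated order agrees with the simple trend.
(C) Si (period 3, group 14) vs P (period 3, group 15): the stated order contradicts the simple trend.
The exception is (C): adding an electron to P's half-filled 3p³ is unfavourable, so Si (3p²) has the more exothermic EA.

(C)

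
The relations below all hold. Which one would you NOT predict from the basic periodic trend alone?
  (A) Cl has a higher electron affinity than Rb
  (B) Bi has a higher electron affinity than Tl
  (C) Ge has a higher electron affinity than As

The general trend: electron affinity increases across a period and decreases down a group.
(A) Cl (period 3, group 17) vs Rb (period 5, group 1): the stated order agrees with the simple trend.
(B) Bi (period 6, group 15) vs Tl (period 6, group 13): the stated order agrees with the simple trend.
(C) Ge (period 4, group 14) vs As (period 4, group 15): the stated order contradicts the simple trend.
The exception is (C): adding an electron to As's half-filled 4p³ is unfavourable, so Ge (4p²) has the more exothermic EA.

(C)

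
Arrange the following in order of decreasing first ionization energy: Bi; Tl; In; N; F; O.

N is in period 2, group 15; O is in period 2, group 16; F is in period 2, group 17; In is in period 5, group 13; Tl is in period 6, group 13; Bi is in period 6, group 15.
IE₁ increases left→right with effective nuclear charge and decreases top→bottom as the valence shell moves farther out.
Neither a single period nor a single group — weigh both effects.
Tl > In: this pair runs against the simple trend — see the exception note.
Bi > Tl: Bi lies to the right of Tl in period 6, so the across-period effect alone puts Bi higher.
O > Bi: both effects reinforce here, so O is clearly the higher of the two.
N > O: this pair runs against the simple trend — see the exception note.
F > N: F lies to the right of N in period 2, so the across-period effect alone puts F higher.
Note the exception: Tl has a higher first ionization energy than In, contrary to the simple trend — relativistic 6s stabilisation and poor 4f/5d shielding distort the trend for the heavy p-block elements.
Note the exception: N has a higher first ionization energy than O, contrary to the simple trend — pairing an electron in O's 2p⁴ costs repulsion energy, so O ionizes more easily than half-filled N (2p³).
For reference (kJ/mol): N 1402, O 1314, F 1681, In 558, Tl 589, Bi 703.
So from highest to lowest: F > N > O > Bi > Tl > In.

F, N, O, Bi, Tl, In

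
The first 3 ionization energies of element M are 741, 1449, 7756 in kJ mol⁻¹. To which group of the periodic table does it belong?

Look for the largest jump between consecutive ionization energies: IE3/IE2 ≈ 5.4, far larger than any earlier ratio.
That jump marks the point where a core electron is being removed. So the atom has 2 valence electrons.
A main-group element with 2 valence electrons is in group 2.

Group 2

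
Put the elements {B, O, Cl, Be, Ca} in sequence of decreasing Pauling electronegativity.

Smaller atoms with higher effective nuclear charge are more electronegative.
These span different periods and groups, so the two trends combine.
Be > Ca: Be sits above Ca in group 2, so the down-group effect alone puts Be higher.
B > Be: B lies to the right of Be in period 2, so the across-period effect alone puts B higher.
Cl > B: period and group pull opposite ways; the across-period shift dominates (3.16 vs 2.04).
O > Cl: period and group pull opposite ways; the down-group shift dominates (3.44 vs 3.16).
Approximate values (Pauling): Be 1.57, B 2.04, O 3.44, Cl 3.16, Ca 1.00.
So from highest to lowest: O > Cl > B > Be > Ca.

O, Cl, B, Be, Ca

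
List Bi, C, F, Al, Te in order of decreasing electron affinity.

F > Te > C > Bi > Al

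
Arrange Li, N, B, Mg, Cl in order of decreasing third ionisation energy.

Li > Mg > N > Cl > B

After 2 electrons have been removed, what remains? Li²⁺ is already 1 electron into the core; N²⁺ still has 3 valence electrons; B²⁺ still has 1 valence electron; Mg²⁺ is the bare [Ne] core; Cl²⁺ still has 5 valence electrons.
Breaking into a closed-shell core is much more expensive than removing a leftover valence electron — Mg and Li have the largest IE_3 here.
Valence configurations: N²⁺ [He]2s²2p¹, B²⁺ [He]2s¹, Cl²⁺ [Ne]3s²3p³.
Tabulated IE_3 (kJ/mol): Li 11815, N 4578, B 3660, Mg 7733, Cl 3822.
So the third ionization energies run B < Cl < N < Mg < Li.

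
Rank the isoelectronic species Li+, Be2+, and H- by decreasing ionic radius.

All of these have 2 electrons, so size is governed by nuclear charge alone: the more protons, the stronger the pull on the same electron cloud, and the smaller the ion.
Nuclear charges: Be2+ (Z=4), Li+ (Z=3), H- (Z=1).
Largest to smallest: H- > Li+ > Be2+.

H-, Li+, Be2+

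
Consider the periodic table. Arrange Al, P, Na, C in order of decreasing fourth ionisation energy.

The fourth ionization energy removes an electron from the +3 ion. For each element: Al³⁺ is the bare [Ne] core; P³⁺ still has 2 valence electrons; Na³⁺ is already 2 electrons into the core; C³⁺ still has 1 valence electron.
Core electrons are held far more tightly than valence electrons, so Na and Al top the IE_4 order.
Valence configurations: P³⁺ [Ne]3s², C³⁺ [He]2s¹.
Approximate IE_4 values (kJ/mol): Al 11577, P 4964, Na 9543, C 6223.
Overall IE_4 order: P < C < Na < Al.

Al, Na, C, P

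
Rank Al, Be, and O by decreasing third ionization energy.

Be > O > Al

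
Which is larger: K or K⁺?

Forming K⁺ removes 1 electron from K. Fewer electrons for the same nuclear charge means less shielding and a higher Z_eff on the remaining electrons, and for main-group metals the entire outer shell is lost.
A cation is smaller than its parent atom: K⁺ < K.

K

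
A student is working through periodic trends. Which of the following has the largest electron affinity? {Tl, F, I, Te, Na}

F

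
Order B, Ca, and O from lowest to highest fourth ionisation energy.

Ca, O, B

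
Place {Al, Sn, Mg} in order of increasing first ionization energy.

Al < Sn < Mg

Across a period the outer electron is held more tightly (higher IE₁); down a group it sits in a higher shell, more shielded, and comes off more easily.
These span different periods and groups, so the two trends combine.
Sn > Al: the two effects oppose for this pair; the across-period effect wins (709 vs 578 kJ/mol).
Mg > Sn: period and group pull opposite ways; the down-group shift dominates (738 vs 709 kJ/mol).
Note the exception: Mg has a higher first ionization energy than Al, contrary to the simple trend — Al's single 3p electron is easier to remove than one from Mg's filled 3s².
For reference (kJ/mol): Mg 738, Al 578, Sn 709.
So from lowest to highest: Al < Sn < Mg.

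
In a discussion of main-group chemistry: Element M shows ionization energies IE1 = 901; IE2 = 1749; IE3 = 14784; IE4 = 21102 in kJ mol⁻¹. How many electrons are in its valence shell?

Look for the largest jump between consecutive ionization energies: IE3/IE2 ≈ 8.5, far larger than any earlier ratio.
That jump marks the point where a core electron is being removed. So the atom has 2 valence electrons.

2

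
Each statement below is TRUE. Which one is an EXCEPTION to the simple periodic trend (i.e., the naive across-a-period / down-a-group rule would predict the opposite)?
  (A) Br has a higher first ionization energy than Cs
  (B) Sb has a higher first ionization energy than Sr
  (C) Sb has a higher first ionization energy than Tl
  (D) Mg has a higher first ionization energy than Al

(D)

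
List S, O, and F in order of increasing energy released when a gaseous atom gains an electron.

O is in period 2, group 16; F is in period 2, group 17; S is in period 3, group 16.
Atoms with high Z_eff and room in the valence shell (especially the halogens) have the most exothermic electron affinities.
Here both period and group differ, so the two effects have to be weighed against each other.
S > O: this pair runs against the simple trend — see the exception note.
F > S: relative to S, both the across-period and down-group shifts push F's electron affinity up.
Note the exception: S has a higher electron affinity than O, contrary to the simple trend — the compact 2p subshell of O repels the added electron more than S's larger 3p does.
Tabulated electron affinity (kJ/mol): O 141, F 328, S 200.
So from lowest to highest: O < S < F.

O < S < F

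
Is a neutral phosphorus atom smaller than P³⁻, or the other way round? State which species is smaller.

P

Forming P³⁻ adds 3 electrons to P. More electron–electron repulsion in the same shell, with unchanged nuclear charge, lets the cloud expand.
An anion is larger than its parent atom: P³⁻ > P.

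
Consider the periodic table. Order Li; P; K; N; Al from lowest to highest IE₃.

Al < P < K < N < Li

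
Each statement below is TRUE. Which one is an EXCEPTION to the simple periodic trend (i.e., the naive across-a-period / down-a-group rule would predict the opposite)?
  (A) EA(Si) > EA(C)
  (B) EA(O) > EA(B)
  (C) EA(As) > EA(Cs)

The general trend: electron affinity increases across a period and decreases down a group.
(A) Si (period 3, group 14) vs C (period 2, group 14): the stated order contradicts the simple trend.
(B) O (period 2, group 16) vs B (period 2, group 13): the stated order agrees with the simple trend.
(C) As (period 4, group 15) vs Cs (period 6, group 1): the stated order agrees with the simple trend.
The exception is (A): Si's larger, more diffuse 3p orbitals accept an added electron slightly more readily than C's compact 2p.

(A)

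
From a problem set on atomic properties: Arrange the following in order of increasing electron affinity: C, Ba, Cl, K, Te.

Ba, K, C, Te, Cl

C is in period 2, group 14; Cl is in period 3, group 17; K is in period 4, group 1; Te is in period 5, group 16; Ba is in period 6, group 2.
Atoms with high Z_eff and room in the valence shell (especially the halogens) have the most exothermic electron affinities.
These span different periods and groups, so the two trends combine.
K > Ba: period and group pull opposite ways; the down-group shift dominates (48 vs 14 kJ/mol).
C > K: both effects reinforce here, so C is clearly the higher of the two.
Te > C: period and group pull opposite ways; the across-period shift dominates (190 vs 122 kJ/mol).
Cl > Te: both effects reinforce here, so Cl is clearly the higher of the two.
Tabulated electron affinity (kJ/mol): C 122, Cl 349, K 48, Te 190, Ba 14.
So from lowest to highest: Ba < K < C < Te < Cl.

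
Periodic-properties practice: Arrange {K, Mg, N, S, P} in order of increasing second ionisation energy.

Mg, P, S, N, K

The second ionization energy removes an electron from the +1 ion. For each element: K⁺ is the bare [Ar] core; Mg⁺ still has 1 valence electron; N⁺ still has 4 valence electrons; S⁺ still has 5 valence electrons; P⁺ still has 4 valence electrons.
Core electrons are held far more tightly than valence electrons, so K tops the IE_2 order.
Valence configurations: Mg⁺ [Ne]3s¹, N⁺ [He]2s²2p², S⁺ [Ne]3s²3p³, P⁺ [Ne]3s²3p².
The numbers (kJ/mol): K 3052, Mg 1451, N 2856, S 2252, P 1907.
So the second ionization energies run Mg < P < S < N < K.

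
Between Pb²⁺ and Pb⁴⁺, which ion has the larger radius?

Pb²⁺

Both ions have Z = 82 protons, but Pb⁴⁺ has lost more electrons, so its remaining electrons feel a larger effective nuclear charge per electron and are pulled in more tightly.
Higher positive charge → smaller ion, so Pb²⁺ > Pb⁴⁺.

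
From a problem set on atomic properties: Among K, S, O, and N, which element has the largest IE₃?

Consider each +2 ion: K²⁺ is already 1 electron into the core; S²⁺ still has 4 valence electrons; O²⁺ still has 4 valence electrons; N²⁺ still has 3 valence electrons.
Usually core removal costs more than valence removal, but here the competition is close: a tightly held n=2 valence electron can cost more to remove than an n=3 core electron, so the actual values have to decide it.
Valence configurations: S²⁺ [Ne]3s²3p², O²⁺ [He]2s²2p², N²⁺ [He]2s²2p¹.
Tabulated IE_3 (kJ/mol): K 4420, S 3357, O 5300, N 4578.
Hence IE_3: S < K < N < O.

O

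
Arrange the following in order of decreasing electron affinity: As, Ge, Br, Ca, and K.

K is in period 4, group 1; Ca is in period 4, group 2; Ge is in period 4, group 14; As is in period 4, group 15; Br is in period 4, group 17.
Adding an electron releases more energy for atoms nearer the top right (short of the noble gases).
All lie in period 4; the across-period trend (electron affinity increases left to right) applies, with the exception below.
Note the exception: K has a higher electron affinity than Ca, contrary to the simple trend — adding an electron to Ca (ns²) has to open a new, higher-energy np subshell, which is unfavourable.
Note the exception: Ge has a higher electron affinity than As, contrary to the simple trend — adding an electron to As's half-filled 4p³ is unfavourable, so Ge (4p²) has the more exothermic EA.
Tabulated electron affinity (kJ/mol): K 48, Ca 2, Ge 119, As 78, Br 325.
So from highest to lowest: Br > Ge > As > K > Ca.

Br > Ge > As > K > Ca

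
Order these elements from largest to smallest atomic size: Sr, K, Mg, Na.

K > Sr > Na > Mg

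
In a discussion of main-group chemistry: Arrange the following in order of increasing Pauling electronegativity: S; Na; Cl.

Na is in period 3, group 1; S is in period 3, group 16; Cl is in period 3, group 17.
Smaller atoms with higher effective nuclear charge are more electronegative.
All lie in period 3, so electronegativity increases left to right.
So from lowest to highest: Na < S < Cl.

Na < S < Cl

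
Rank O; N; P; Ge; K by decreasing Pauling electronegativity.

O > N > P > Ge > K

N is in period 2, group 15; O is in period 2, group 16; P is in period 3, group 15; K is in period 4, group 1; Ge is in period 4, group 14.
Electronegativity increases across a period and decreases down a group, tracking effective nuclear charge and atomic size.
Neither a single period nor a single group — weigh both effects.
Ge > K: Ge lies to the right of K in period 4, so the across-period effect alone puts Ge higher.
P > Ge: relative to Ge, both the across-period and down-group shifts push P's electronegativity up.
N > P: they share group 15; the group trend gives N the larger value.
O > N: both are in period 2; the period trend gives O the larger value.
Tabulated electronegativity (Pauling): N 3.04, O 3.44, P 2.19, K 0.82, Ge 2.01.
So from highest to lowest: O > N > P > Ge > K.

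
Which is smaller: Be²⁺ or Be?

Be²⁺

Forming Be²⁺ removes 2 electrons from Be. Fewer electrons for the same nuclear charge means less shielding and a higher Z_eff on the remaining electrons, and for main-group metals the entire outer shell is lost.
A cation is smaller than its parent atom: Be²⁺ < Be.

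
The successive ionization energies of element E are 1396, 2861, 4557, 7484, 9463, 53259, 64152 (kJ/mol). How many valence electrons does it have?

5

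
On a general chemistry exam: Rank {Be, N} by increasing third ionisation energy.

N, Be

After 2 electrons have been removed, what remains? Be²⁺ is the bare [He] core; N²⁺ still has 3 valence electrons.
Core electrons are held far more tightly than valence electrons, so Be tops the IE_3 order.
The numbers (kJ/mol): Be 14849, N 4578.
So the third ionization energies run N < Be.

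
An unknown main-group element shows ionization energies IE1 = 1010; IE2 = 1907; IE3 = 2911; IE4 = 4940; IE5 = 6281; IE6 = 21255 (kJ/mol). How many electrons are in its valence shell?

Look for the largest jump between consecutive ionization energies: IE6/IE5 ≈ 3.4, far larger than any earlier ratio.
That jump marks the point where a core electron is being removed. So the atom has 5 valence electrons.

5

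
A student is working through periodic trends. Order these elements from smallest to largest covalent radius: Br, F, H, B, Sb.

H is in period 1, group 1; B is in period 2, group 13; F is in period 2, group 17; Br is in period 4, group 17; Sb is in period 5, group 15.
Moving right in a period, electrons are added to the same shell under a stronger nuclear pull, so atoms get smaller; moving down, a new shell is opened and atoms get larger.
These span different periods and groups, so the two trends combine.
F > H: the two effects oppose for this pair; the down-group effect wins (64 vs 32 pm).
B > F: both are in period 2; the period trend gives B the larger value.
Br > B: period and group pull opposite ways; the down-group shift dominates (114 vs 85 pm).
Sb > Br: relative to Br, both the across-period and down-group shifts push Sb's atomic radius up.
For reference (pm): H 32, B 85, F 64, Br 114, Sb 140.
So from smallest to largest: H < F < B < Br < Sb.

H < F < B < Br < Sb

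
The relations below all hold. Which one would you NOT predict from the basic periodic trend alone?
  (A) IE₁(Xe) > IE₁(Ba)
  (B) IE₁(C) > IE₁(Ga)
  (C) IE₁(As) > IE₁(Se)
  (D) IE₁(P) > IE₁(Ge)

(C)

The general trend: IE₁ increases across a period and decreases down a group.
(A) Xe (period 5, group 18) vs Ba (period 6, group 2): the stated order agrees with the simple trend.
(B) C (period 2, group 14) vs Ga (period 4, group 13): the stated order agrees with the simple trend.
(C) As (period 4, group 15) vs Se (period 4, group 16): the stated order contradicts the simple trend.
(D) P (period 3, group 15) vs Ge (period 4, group 14): the stated order agrees with the simple trend.
The exception is (C): Se (4p⁴) ionizes more easily than half-filled As (4p³).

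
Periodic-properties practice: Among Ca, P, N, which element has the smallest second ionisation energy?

Ca

Consider each +1 ion: Ca⁺ still has 1 valence electron; P⁺ still has 4 valence electrons; N⁺ still has 4 valence electrons.
All are still removing valence electrons, so compare the +1 ions as you would atoms: IE_2 generally rises across a period (higher Z_eff) and falls down a group (larger shell), subject to the usual subshell exceptions.
Valence configurations: Ca⁺ [Ar]4s¹, P⁺ [Ne]3s²3p², N⁺ [He]2s²2p².
The numbers (kJ/mol): Ca 1145, P 1907, N 2856.
Putting it together, IE_2: Ca < P < N.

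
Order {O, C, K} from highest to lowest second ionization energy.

O > K > C

Consider each +1 ion: O⁺ still has 5 valence electrons; C⁺ still has 3 valence electrons; K⁺ is the bare [Ar] core.
Usually core removal costs more than valence removal, but here the competition is close: a tightly held n=2 valence electron can cost more to remove than an n=3 core electron, so the actual values have to decide it.
Valence configurations: O⁺ [He]2s²2p³, C⁺ [He]2s²2p¹.
Approximate IE_2 values (kJ/mol): O 3388, C 2353, K 3052.
Hence IE_2: C < K < O.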